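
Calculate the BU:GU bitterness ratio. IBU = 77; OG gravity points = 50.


BU:GU = IBU / OG_points
BU:GU = 77 / 50

1.5400


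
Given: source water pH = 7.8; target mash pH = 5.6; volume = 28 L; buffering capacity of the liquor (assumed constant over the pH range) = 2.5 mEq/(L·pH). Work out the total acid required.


acid = buffering capacity · (pH_source − pH_target) · V
acid = 2.5 · (7.8 − 5.6) · 28

154.0000 mEq


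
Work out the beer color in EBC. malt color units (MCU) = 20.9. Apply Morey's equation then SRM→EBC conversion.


SRM = 1.4922·MCU^0.6859;  EBC = SRM·1.97
SRM = 1.4922·20.9^0.6859 = 12.0037
EBC = 12.0037·1.97

23.6473 EBC


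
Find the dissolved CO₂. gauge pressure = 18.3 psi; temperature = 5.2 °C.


vols = (P + 14.695)·(0.01821 + 0.09011·e^(−0.04·T))
vols = (18.3 + 14.695)·(0.01821 + 0.09011·e^(−0.04·5.2))

3.0157 volumes


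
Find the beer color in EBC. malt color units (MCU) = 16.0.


SRM = 1.4922·MCU^0.6859;  EBC = SRM·1.97
SRM = 1.4922·16.0^0.6859 = 9.9939
EBC = 9.9939·1.97

19.6879 EBC


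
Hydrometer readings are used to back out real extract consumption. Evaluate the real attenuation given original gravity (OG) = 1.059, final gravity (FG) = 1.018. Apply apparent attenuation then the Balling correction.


AA = (OG−FG)/(OG−1)·100;  RA = AA·0.8192
AA = (1.059 − 1.018)/(1.059 − 1)·100 = 69.4915
RA = 69.4915·0.8192

56.9275 %


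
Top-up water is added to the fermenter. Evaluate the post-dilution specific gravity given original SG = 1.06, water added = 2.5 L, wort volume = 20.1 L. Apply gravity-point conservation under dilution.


SG_new = 1 + (SG_old − 1)·V_old/(V_old + V_water)
pts = (1.06 − 1)·1000·20.1/(20.1 + 2.5) = 53.3628
SG_new = 1 + 53.3628/1000

1.0534


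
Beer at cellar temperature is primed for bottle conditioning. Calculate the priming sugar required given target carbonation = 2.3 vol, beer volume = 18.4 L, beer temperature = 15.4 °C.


residual = 14.695·(0.01821 + 0.09011·e^(−0.04·T));  sugar = (target − residual)·4.0·V
residual = 14.695·(0.01821 + 0.09011·e^(−0.04·15.4)) = 0.9828
sugar = (2.3 − 0.9828)·4.0·18.4

96.9475 g


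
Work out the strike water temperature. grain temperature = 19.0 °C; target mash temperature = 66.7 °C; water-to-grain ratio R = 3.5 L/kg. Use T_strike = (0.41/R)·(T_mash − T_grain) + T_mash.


T_strike = (0.41/3.5)·(66.7 − 19.0) + 66.7

72.2877 °C


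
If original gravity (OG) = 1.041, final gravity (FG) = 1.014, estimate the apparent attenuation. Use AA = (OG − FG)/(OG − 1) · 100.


AA = (1.041 − 1.014)/(1.041 − 1) · 100

65.8537 %


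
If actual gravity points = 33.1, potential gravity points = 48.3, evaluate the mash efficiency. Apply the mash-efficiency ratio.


efficiency = actual / potential × 100
efficiency = 33.1 / 48.3 × 100

68.5300 %


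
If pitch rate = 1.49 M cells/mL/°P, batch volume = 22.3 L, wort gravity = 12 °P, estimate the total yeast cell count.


cells (billions) = rate · V_L · °P
cells = 1.49 · 22.3 · 12

398.7240 billion cells


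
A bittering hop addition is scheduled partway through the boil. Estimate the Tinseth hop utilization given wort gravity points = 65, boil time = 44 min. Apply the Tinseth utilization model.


U = 1.65·0.000125^(GP/1000) · (1 − e^(−0.04·t))/4.15
bigness = 1.65·0.000125^(65/1000) = 0.9200
boil_factor = (1 − e^(−0.04·44))/4.15 = 0.1995
U = 0.9200 · 0.1995

0.1835


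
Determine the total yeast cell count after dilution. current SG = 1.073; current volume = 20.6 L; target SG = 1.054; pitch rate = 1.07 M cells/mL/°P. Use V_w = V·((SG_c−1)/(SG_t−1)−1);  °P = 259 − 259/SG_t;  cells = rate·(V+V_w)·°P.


V_w = 20.6·((1.073−1)/(1.054−1)−1) = 7.2481
V_final = 20.6 + 7.2481 = 27.8481
°P = 259 − 259/1.054 = 13.2694
cells = 1.07·27.8481·13.2694

395.3967 billion cells


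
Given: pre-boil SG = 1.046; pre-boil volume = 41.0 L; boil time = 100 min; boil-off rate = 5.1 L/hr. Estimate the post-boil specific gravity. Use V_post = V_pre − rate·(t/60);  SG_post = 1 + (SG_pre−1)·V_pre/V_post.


V_post = 41.0 − 5.1·(100/60) = 32.5000
SG_post = 1 + (1.046 − 1)·41.0/32.5000

1.0580


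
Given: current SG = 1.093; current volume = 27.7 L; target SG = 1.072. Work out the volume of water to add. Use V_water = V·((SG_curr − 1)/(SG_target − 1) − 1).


V_water = 27.7·((1.093 − 1)/(1.072 − 1) − 1)

8.0792 L


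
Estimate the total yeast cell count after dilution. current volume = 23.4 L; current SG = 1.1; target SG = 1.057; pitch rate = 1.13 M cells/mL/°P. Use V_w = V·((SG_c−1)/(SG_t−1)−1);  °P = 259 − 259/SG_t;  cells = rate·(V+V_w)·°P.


V_w = 23.4·((1.1−1)/(1.057−1)−1) = 17.6526
V_final = 23.4 + 17.6526 = 41.0526
°P = 259 − 259/1.057 = 13.9669
cells = 1.13·41.0526·13.9669

647.9166 billion cells


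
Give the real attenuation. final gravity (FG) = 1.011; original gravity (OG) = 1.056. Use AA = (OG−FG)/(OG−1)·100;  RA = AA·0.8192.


AA = (1.056 − 1.011)/(1.056 − 1)·100 = 80.3571
RA = 80.3571·0.8192

65.8286 %


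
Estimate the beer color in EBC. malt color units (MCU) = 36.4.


SRM = 1.4922·MCU^0.6859;  EBC = SRM·1.97
SRM = 1.4922·36.4^0.6859 = 17.5625
EBC = 17.5625·1.97

34.5981 EBC


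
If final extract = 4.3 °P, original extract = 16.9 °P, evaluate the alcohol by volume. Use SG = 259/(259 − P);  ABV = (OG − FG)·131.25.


OG = 259/(259 − 16.9) = 1.0698
FG = 259/(259 − 4.3) = 1.0169
ABV = (1.0698 − 1.0169)·131.25

6.9462 % ABV


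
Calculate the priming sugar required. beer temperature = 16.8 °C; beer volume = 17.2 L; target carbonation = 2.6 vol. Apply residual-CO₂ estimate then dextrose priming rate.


residual = 14.695·(0.01821 + 0.09011·e^(−0.04·T));  sugar = (target − residual)·4.0·V
residual = 14.695·(0.01821 + 0.09011·e^(−0.04·16.8)) = 0.9438
sugar = (2.6 − 0.9438)·4.0·17.2

113.9445 g


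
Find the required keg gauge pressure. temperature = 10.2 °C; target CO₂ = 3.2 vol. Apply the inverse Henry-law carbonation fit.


psi = vols/(0.01821 + 0.09011·e^(−0.04·T)) − 14.695
psi = 3.2/(0.01821 + 0.09011·e^(−0.04·10.2)) − 14.695

26.2617 psi


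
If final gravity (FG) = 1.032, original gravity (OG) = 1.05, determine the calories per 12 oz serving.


ABW = (OG−FG)·131.25·0.79/FG;  °P = 259 − 259/SG (for OG→OE and FG→AE);  RE = 0.1808·OE + 0.8192·AE;  Cal = (6.9·ABW + 4·(RE−0.1))·FG·3.55
ABW = (1.05 − 1.032)·131.25·0.79/1.032 = 1.8085
OE = 259 − 259/1.05 = 12.3333 °P
AE = 259 − 259/1.032 = 8.0310 °P
RE = 0.1808·12.3333 + 0.8192·8.0310 = 8.8089 °P
Cal = (6.9·1.8085 + 4·(8.8089−0.1))·1.032·3.55

173.3401 kcal


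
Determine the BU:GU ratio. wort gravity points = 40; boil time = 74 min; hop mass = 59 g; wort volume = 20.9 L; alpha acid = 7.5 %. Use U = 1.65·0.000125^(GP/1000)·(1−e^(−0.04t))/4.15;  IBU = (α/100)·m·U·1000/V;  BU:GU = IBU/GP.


U = 1.65·0.000125^(40/1000)·(1−e^(−0.04·74))/4.15 = 0.2632
IBU = (7.5/100)·59·0.2632·1000/20.9 = 55.7148
BU:GU = 55.7148/40

1.3929


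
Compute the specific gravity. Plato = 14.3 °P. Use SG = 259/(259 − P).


SG = 259/(259 − 14.3)

1.0584


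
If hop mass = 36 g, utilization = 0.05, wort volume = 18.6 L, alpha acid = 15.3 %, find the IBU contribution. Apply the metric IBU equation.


IBU = (α/100)·mass·U·1000 / V
IBU = (15.3/100)·36·0.05·1000 / 18.6

14.8065 IBU


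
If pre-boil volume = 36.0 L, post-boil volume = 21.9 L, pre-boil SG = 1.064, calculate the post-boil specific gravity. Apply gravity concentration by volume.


SG_post = 1 + (SG_pre − 1)·V_pre/V_post
pts_pre = (1.064 − 1)·1000 = 64.0000
pts_post = 64.0000·36.0/21.9 = 105.2055
SG_post = 1 + 105.2055/1000

1.1052


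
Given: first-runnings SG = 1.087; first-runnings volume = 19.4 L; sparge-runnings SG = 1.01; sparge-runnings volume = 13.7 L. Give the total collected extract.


total = Σ (SG_i − 1)·1000·V_i
first = (1.087 − 1)·1000·19.4 = 1687.8000
sparge = (1.01 − 1)·1000·13.7 = 137.0000
total = 1687.8000 + 137.0000

1824.8000 gravity·L


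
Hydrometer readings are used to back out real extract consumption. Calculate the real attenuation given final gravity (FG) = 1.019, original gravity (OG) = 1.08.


AA = (OG−FG)/(OG−1)·100;  RA = AA·0.8192
AA = (1.08 − 1.019)/(1.08 − 1)·100 = 76.2500
RA = 76.2500·0.8192

62.4640 %


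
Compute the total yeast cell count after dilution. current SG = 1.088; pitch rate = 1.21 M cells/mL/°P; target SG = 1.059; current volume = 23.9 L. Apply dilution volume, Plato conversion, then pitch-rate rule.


V_w = V·((SG_c−1)/(SG_t−1)−1);  °P = 259 − 259/SG_t;  cells = rate·(V+V_w)·°P
V_w = 23.9·((1.088−1)/(1.059−1)−1) = 11.7475
V_final = 23.9 + 11.7475 = 35.6475
°P = 259 − 259/1.059 = 14.4297
cells = 1.21·35.6475·14.4297

622.4002 billion cells


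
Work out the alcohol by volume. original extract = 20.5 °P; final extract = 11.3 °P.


SG = 259/(259 − P);  ABV = (OG − FG)·131.25
OG = 259/(259 − 20.5) = 1.0860
FG = 259/(259 − 11.3) = 1.0456
ABV = (1.0860 − 1.0456)·131.25

5.2939 % ABV


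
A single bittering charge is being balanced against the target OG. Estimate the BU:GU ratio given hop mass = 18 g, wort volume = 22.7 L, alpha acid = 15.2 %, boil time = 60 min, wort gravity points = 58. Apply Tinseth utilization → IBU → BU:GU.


U = 1.65·0.000125^(GP/1000)·(1−e^(−0.04t))/4.15;  IBU = (α/100)·m·U·1000/V;  BU:GU = IBU/GP
U = 1.65·0.000125^(58/1000)·(1−e^(−0.04·60))/4.15 = 0.2147
IBU = (15.2/100)·18·0.2147·1000/22.7 = 25.8729
BU:GU = 25.8729/58

0.4461


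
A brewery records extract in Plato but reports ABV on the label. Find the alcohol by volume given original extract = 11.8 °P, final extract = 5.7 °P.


SG = 259/(259 − P);  ABV = (OG − FG)·131.25
OG = 259/(259 − 11.8) = 1.0477
FG = 259/(259 − 5.7) = 1.0225
ABV = (1.0477 − 1.0225)·131.25

3.3117 % ABV


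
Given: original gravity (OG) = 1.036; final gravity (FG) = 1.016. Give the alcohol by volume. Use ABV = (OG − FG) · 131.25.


ABV = (1.036 − 1.016) · 131.25

2.6250 % ABV


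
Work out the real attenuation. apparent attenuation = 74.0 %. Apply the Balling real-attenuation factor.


RA = AA · 0.8192
RA = 74.0 · 0.8192

60.6208 %


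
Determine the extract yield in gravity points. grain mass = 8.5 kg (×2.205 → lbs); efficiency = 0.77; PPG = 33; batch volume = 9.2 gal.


points = lbs × PPG × eff / vol
lbs = 8.5 × 2.205 = 18.7425
points = 18.7425 × 33 × 0.77 / 9.2

51.7660 points


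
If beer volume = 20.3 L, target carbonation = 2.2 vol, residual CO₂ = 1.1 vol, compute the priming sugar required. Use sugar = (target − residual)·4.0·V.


sugar = (2.2 − 1.1)·4.0·20.3

89.3200 g


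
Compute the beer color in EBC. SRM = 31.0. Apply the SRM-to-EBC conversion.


EBC = SRM · 1.97
EBC = 31.0 · 1.97

61.0700 EBC


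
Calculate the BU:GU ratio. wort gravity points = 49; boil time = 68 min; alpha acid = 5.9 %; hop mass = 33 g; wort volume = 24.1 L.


U = 1.65·0.000125^(GP/1000)·(1−e^(−0.04t))/4.15;  IBU = (α/100)·m·U·1000/V;  BU:GU = IBU/GP
U = 1.65·0.000125^(49/1000)·(1−e^(−0.04·68))/4.15 = 0.2391
IBU = (5.9/100)·33·0.2391·1000/24.1 = 19.3169
BU:GU = 19.3169/49

0.3942


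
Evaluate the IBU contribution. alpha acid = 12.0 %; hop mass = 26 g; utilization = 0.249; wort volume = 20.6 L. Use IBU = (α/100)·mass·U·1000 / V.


IBU = (12.0/100)·26·0.249·1000 / 20.6

37.7126 IBU


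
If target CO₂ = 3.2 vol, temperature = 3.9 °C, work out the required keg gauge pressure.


psi = vols/(0.01821 + 0.09011·e^(−0.04·T)) − 14.695
psi = 3.2/(0.01821 + 0.09011·e^(−0.04·3.9)) − 14.695

18.8816 psi


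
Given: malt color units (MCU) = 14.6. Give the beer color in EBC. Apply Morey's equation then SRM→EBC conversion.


SRM = 1.4922·MCU^0.6859;  EBC = SRM·1.97
SRM = 1.4922·14.6^0.6859 = 9.3855
EBC = 9.3855·1.97

18.4894 EBC


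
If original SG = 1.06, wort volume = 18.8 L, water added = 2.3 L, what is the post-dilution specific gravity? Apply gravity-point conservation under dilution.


SG_new = 1 + (SG_old − 1)·V_old/(V_old + V_water)
pts = (1.06 − 1)·1000·18.8/(18.8 + 2.3) = 53.4597
SG_new = 1 + 53.4597/1000

1.0535


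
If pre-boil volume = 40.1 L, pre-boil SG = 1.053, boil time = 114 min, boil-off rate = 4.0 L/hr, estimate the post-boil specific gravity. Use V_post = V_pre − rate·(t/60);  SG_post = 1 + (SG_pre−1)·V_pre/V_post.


V_post = 40.1 − 4.0·(114/60) = 32.5000
SG_post = 1 + (1.053 − 1)·40.1/32.5000

1.0654


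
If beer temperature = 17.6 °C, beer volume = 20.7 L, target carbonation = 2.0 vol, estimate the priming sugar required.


residual = 14.695·(0.01821 + 0.09011·e^(−0.04·T));  sugar = (target − residual)·4.0·V
residual = 14.695·(0.01821 + 0.09011·e^(−0.04·17.6)) = 0.9225
sugar = (2.0 − 0.9225)·4.0·20.7

89.2143 g


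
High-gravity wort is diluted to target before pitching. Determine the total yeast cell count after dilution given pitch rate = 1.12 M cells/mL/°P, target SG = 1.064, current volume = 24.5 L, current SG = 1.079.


V_w = V·((SG_c−1)/(SG_t−1)−1);  °P = 259 − 259/SG_t;  cells = rate·(V+V_w)·°P
V_w = 24.5·((1.079−1)/(1.064−1)−1) = 5.7422
V_final = 24.5 + 5.7422 = 30.2422
°P = 259 − 259/1.064 = 15.5789
cells = 1.12·30.2422·15.5789

527.6784 billion cells


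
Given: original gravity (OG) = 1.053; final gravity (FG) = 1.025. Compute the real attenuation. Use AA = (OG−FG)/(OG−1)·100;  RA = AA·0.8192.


AA = (1.053 − 1.025)/(1.053 − 1)·100 = 52.8302
RA = 52.8302·0.8192

43.2785 %


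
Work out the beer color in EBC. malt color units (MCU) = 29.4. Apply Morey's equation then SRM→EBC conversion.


SRM = 1.4922·MCU^0.6859;  EBC = SRM·1.97
SRM = 1.4922·29.4^0.6859 = 15.1693
EBC = 15.1693·1.97

29.8836 EBC


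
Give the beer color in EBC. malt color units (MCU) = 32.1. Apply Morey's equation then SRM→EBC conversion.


SRM = 1.4922·MCU^0.6859;  EBC = SRM·1.97
SRM = 1.4922·32.1^0.6859 = 16.1116
EBC = 16.1116·1.97

31.7399 EBC


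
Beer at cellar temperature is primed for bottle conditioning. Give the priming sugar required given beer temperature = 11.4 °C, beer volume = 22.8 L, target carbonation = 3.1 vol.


residual = 14.695·(0.01821 + 0.09011·e^(−0.04·T));  sugar = (target − residual)·4.0·V
residual = 14.695·(0.01821 + 0.09011·e^(−0.04·11.4)) = 1.1069
sugar = (3.1 − 1.1069)·4.0·22.8

181.7734 g


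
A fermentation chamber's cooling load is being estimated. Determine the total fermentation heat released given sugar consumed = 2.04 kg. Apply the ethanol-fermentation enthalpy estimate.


Q = m_sugar · 590 kJ/kg
Q = 2.04 · 590

1203.6000 kJ


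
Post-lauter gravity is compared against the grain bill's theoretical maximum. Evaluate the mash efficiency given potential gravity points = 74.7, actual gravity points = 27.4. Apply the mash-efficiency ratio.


efficiency = actual / potential × 100
efficiency = 27.4 / 74.7 × 100

36.6801 %


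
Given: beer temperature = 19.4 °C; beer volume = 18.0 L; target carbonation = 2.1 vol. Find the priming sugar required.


residual = 14.695·(0.01821 + 0.09011·e^(−0.04·T));  sugar = (target − residual)·4.0·V
residual = 14.695·(0.01821 + 0.09011·e^(−0.04·19.4)) = 0.8770
sugar = (2.1 − 0.8770)·4.0·18.0

88.0535 g


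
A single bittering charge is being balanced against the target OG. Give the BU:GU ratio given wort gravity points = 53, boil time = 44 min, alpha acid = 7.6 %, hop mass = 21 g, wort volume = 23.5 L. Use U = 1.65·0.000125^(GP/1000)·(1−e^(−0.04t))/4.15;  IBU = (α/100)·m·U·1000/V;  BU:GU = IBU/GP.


U = 1.65·0.000125^(53/1000)·(1−e^(−0.04·44))/4.15 = 0.2044
IBU = (7.6/100)·21·0.2044·1000/23.5 = 13.8849
BU:GU = 13.8849/53

0.2620


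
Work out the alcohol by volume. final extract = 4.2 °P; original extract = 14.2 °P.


SG = 259/(259 − P);  ABV = (OG − FG)·131.25
OG = 259/(259 − 14.2) = 1.0580
FG = 259/(259 − 4.2) = 1.0165
ABV = (1.0580 − 1.0165)·131.25

5.4499 % ABV


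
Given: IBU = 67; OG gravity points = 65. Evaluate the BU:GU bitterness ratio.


BU:GU = IBU / OG_points
BU:GU = 67 / 65

1.0308


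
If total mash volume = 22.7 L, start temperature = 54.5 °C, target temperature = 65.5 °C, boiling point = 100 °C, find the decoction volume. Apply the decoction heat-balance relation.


V_dec = V_total·(T_target − T_start)/(T_boil − T_start)
V_dec = 22.7·(65.5 − 54.5)/(100 − 54.5)

5.4879 L


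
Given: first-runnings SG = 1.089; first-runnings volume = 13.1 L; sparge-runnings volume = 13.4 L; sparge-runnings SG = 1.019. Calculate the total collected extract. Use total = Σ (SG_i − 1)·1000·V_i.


first = (1.089 − 1)·1000·13.1 = 1165.9000
sparge = (1.019 − 1)·1000·13.4 = 254.6000
total = 1165.9000 + 254.6000

1420.5000 gravity·L


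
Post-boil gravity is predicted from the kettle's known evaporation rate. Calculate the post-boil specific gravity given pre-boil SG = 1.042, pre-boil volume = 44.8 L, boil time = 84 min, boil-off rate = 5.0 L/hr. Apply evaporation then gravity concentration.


V_post = V_pre − rate·(t/60);  SG_post = 1 + (SG_pre−1)·V_pre/V_post
V_post = 44.8 − 5.0·(84/60) = 37.8000
SG_post = 1 + (1.042 − 1)·44.8/37.8000

1.0498


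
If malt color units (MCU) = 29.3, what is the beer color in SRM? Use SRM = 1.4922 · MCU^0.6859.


SRM = 1.4922 · 29.3^0.6859

15.1339 SRM


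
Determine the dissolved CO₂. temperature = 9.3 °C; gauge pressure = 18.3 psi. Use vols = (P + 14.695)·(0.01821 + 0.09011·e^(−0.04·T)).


vols = (18.3 + 14.695)·(0.01821 + 0.09011·e^(−0.04·9.3))

2.6504 volumes


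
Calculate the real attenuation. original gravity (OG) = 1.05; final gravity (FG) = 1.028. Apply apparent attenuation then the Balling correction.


AA = (OG−FG)/(OG−1)·100;  RA = AA·0.8192
AA = (1.05 − 1.028)/(1.05 − 1)·100 = 44.0000
RA = 44.0000·0.8192

36.0448 %


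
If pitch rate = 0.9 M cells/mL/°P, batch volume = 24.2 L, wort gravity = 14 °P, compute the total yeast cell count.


cells (billions) = rate · V_L · °P
cells = 0.9 · 24.2 · 14

304.9200 billion cells


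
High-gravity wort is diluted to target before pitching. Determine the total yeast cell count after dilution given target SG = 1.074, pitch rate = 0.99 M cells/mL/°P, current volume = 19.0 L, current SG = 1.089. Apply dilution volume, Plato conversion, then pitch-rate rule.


V_w = V·((SG_c−1)/(SG_t−1)−1);  °P = 259 − 259/SG_t;  cells = rate·(V+V_w)·°P
V_w = 19.0·((1.089−1)/(1.074−1)−1) = 3.8514
V_final = 19.0 + 3.8514 = 22.8514
°P = 259 − 259/1.074 = 17.8454
cells = 0.99·22.8514·17.8454

403.7144 billion cells


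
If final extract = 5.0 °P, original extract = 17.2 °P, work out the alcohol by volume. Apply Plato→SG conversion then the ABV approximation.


SG = 259/(259 − P);  ABV = (OG − FG)·131.25
OG = 259/(259 − 17.2) = 1.0711
FG = 259/(259 − 5.0) = 1.0197
ABV = (1.0711 − 1.0197)·131.25

6.7526 % ABV


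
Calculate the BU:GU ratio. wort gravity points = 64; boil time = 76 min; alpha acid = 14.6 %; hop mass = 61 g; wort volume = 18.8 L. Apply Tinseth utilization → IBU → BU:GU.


U = 1.65·0.000125^(GP/1000)·(1−e^(−0.04t))/4.15;  IBU = (α/100)·m·U·1000/V;  BU:GU = IBU/GP
U = 1.65·0.000125^(64/1000)·(1−e^(−0.04·76))/4.15 = 0.2130
IBU = (14.6/100)·61·0.2130·1000/18.8 = 100.8963
BU:GU = 100.8963/64

1.5765


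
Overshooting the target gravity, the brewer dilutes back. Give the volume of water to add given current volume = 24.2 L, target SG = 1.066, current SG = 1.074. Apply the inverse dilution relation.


V_water = V·((SG_curr − 1)/(SG_target − 1) − 1)
V_water = 24.2·((1.074 − 1)/(1.066 − 1) − 1)

2.9333 L


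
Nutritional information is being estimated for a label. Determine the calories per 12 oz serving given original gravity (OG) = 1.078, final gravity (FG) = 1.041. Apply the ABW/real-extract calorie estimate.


ABW = (OG−FG)·131.25·0.79/FG;  °P = 259 − 259/SG (for OG→OE and FG→AE);  RE = 0.1808·OE + 0.8192·AE;  Cal = (6.9·ABW + 4·(RE−0.1))·FG·3.55
ABW = (1.078 − 1.041)·131.25·0.79/1.041 = 3.6853
OE = 259 − 259/1.078 = 18.7403 °P
AE = 259 − 259/1.041 = 10.2008 °P
RE = 0.1808·18.7403 + 0.8192·10.2008 = 11.7447 °P
Cal = (6.9·3.6853 + 4·(11.7447−0.1))·1.041·3.55

266.1079 kcal


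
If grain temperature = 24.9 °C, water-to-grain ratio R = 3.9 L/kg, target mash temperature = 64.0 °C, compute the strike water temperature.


T_strike = (0.41/R)·(T_mash − T_grain) + T_mash
T_strike = (0.41/3.9)·(64.0 − 24.9) + 64.0

68.1105 °C


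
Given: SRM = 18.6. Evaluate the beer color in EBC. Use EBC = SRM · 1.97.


EBC = 18.6 · 1.97

36.6420 EBC


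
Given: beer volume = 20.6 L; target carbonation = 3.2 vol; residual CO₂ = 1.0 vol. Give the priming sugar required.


sugar = (target − residual)·4.0·V
sugar = (3.2 − 1.0)·4.0·20.6

181.2800 g


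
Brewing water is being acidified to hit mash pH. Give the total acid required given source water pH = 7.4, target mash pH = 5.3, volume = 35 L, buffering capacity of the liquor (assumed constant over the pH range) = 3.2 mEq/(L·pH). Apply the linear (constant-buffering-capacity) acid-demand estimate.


acid = buffering capacity · (pH_source − pH_target) · V
acid = 3.2 · (7.4 − 5.3) · 35

235.2000 mEq


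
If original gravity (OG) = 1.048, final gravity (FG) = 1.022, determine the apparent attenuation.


AA = (OG − FG)/(OG − 1) · 100
AA = (1.048 − 1.022)/(1.048 − 1) · 100

54.1667 %


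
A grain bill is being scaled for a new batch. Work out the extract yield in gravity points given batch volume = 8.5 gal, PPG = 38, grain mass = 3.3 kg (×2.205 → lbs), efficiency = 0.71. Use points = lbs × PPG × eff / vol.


lbs = 3.3 × 2.205 = 7.2765
points = 7.2765 × 38 × 0.71 / 8.5

23.0965 points


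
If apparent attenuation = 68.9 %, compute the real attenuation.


RA = AA · 0.8192
RA = 68.9 · 0.8192

56.4429 %


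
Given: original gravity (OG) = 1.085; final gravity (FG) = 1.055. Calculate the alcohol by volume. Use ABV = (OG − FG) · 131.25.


ABV = (1.085 − 1.055) · 131.25

3.9375 % ABV


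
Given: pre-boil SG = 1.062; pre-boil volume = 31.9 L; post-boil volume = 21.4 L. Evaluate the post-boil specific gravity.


SG_post = 1 + (SG_pre − 1)·V_pre/V_post
pts_pre = (1.062 − 1)·1000 = 62.0000
pts_post = 62.0000·31.9/21.4 = 92.4206
SG_post = 1 + 92.4206/1000

1.0924


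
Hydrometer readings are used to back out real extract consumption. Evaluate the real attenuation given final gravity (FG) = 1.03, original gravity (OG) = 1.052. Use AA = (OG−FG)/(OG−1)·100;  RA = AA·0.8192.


AA = (1.052 − 1.03)/(1.052 − 1)·100 = 42.3077
RA = 42.3077·0.8192

34.6585 %


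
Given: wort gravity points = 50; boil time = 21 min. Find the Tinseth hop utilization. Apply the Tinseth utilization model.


U = 1.65·0.000125^(GP/1000) · (1 − e^(−0.04·t))/4.15
bigness = 1.65·0.000125^(50/1000) = 1.0528
boil_factor = (1 − e^(−0.04·21))/4.15 = 0.1369
U = 1.0528 · 0.1369

0.1442


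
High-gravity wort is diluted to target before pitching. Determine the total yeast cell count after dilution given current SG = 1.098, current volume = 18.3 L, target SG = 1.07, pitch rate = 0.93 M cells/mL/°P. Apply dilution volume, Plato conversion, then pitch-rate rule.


V_w = V·((SG_c−1)/(SG_t−1)−1);  °P = 259 − 259/SG_t;  cells = rate·(V+V_w)·°P
V_w = 18.3·((1.098−1)/(1.07−1)−1) = 7.3200
V_final = 18.3 + 7.3200 = 25.6200
°P = 259 − 259/1.07 = 16.9439
cells = 0.93·25.6200·16.9439

403.7161 billion cells


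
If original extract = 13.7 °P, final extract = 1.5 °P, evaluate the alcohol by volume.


SG = 259/(259 − P);  ABV = (OG − FG)·131.25
OG = 259/(259 − 13.7) = 1.0558
FG = 259/(259 − 1.5) = 1.0058
ABV = (1.0558 − 1.0058)·131.25

6.5657 % ABV


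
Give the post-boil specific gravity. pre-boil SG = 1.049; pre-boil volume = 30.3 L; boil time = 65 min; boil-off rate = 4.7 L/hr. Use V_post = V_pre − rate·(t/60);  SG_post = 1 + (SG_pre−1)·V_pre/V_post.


V_post = 30.3 − 4.7·(65/60) = 25.2083
SG_post = 1 + (1.049 − 1)·30.3/25.2083

1.0589


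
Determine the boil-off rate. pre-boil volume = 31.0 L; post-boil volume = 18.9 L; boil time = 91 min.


rate = (V_pre − V_post) / (t_min/60)
rate = (31.0 − 18.9) / (91/60)

7.9780 L/hr


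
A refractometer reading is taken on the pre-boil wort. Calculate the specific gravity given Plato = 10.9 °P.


SG = 259/(259 − P)
SG = 259/(259 − 10.9)

1.0439


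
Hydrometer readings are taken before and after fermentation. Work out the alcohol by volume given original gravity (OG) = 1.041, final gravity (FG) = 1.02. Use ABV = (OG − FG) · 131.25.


ABV = (1.041 − 1.02) · 131.25

2.7562 % ABV


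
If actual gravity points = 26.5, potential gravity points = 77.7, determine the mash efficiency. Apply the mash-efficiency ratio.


efficiency = actual / potential × 100
efficiency = 26.5 / 77.7 × 100

34.1055 %


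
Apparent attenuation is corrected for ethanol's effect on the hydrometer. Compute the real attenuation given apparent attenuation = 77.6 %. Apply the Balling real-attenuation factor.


RA = AA · 0.8192
RA = 77.6 · 0.8192

63.5699 %


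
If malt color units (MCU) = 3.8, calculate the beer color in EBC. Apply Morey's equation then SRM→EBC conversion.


SRM = 1.4922·MCU^0.6859;  EBC = SRM·1.97
SRM = 1.4922·3.8^0.6859 = 3.7282
EBC = 3.7282·1.97

7.3446 EBC


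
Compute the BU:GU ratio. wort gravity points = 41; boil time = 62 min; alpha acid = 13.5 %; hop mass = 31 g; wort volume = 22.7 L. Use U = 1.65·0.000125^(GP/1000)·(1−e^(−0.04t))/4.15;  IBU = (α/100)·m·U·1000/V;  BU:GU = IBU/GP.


U = 1.65·0.000125^(41/1000)·(1−e^(−0.04·62))/4.15 = 0.2520
IBU = (13.5/100)·31·0.2520·1000/22.7 = 46.4618
BU:GU = 46.4618/41

1.1332


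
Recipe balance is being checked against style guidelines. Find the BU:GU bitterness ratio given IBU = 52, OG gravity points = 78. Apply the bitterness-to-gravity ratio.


BU:GU = IBU / OG_points
BU:GU = 52 / 78

0.6667


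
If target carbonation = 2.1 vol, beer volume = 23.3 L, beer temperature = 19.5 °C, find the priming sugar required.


residual = 14.695·(0.01821 + 0.09011·e^(−0.04·T));  sugar = (target − residual)·4.0·V
residual = 14.695·(0.01821 + 0.09011·e^(−0.04·19.5)) = 0.8746
sugar = (2.1 − 0.8746)·4.0·23.3

114.2071 g


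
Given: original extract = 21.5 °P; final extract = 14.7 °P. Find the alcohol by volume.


SG = 259/(259 − P);  ABV = (OG − FG)·131.25
OG = 259/(259 − 21.5) = 1.0905
FG = 259/(259 − 14.7) = 1.0602
ABV = (1.0905 − 1.0602)·131.25

3.9840 % ABV


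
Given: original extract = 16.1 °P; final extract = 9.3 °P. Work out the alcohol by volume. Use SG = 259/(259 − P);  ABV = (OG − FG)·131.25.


OG = 259/(259 − 16.1) = 1.0663
FG = 259/(259 − 9.3) = 1.0372
ABV = (1.0663 − 1.0372)·131.25

3.8112 % ABV


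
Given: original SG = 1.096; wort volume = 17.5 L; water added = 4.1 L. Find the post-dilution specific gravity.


SG_new = 1 + (SG_old − 1)·V_old/(V_old + V_water)
pts = (1.096 − 1)·1000·17.5/(17.5 + 4.1) = 77.7778
SG_new = 1 + 77.7778/1000

1.0778


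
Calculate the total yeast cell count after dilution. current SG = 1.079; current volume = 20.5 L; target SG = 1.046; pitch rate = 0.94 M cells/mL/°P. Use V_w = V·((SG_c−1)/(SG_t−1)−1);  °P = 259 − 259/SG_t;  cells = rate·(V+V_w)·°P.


V_w = 20.5·((1.079−1)/(1.046−1)−1) = 14.7065
V_final = 20.5 + 14.7065 = 35.2065
°P = 259 − 259/1.046 = 11.3901
cells = 0.94·35.2065·11.3901

376.9440 billion cells


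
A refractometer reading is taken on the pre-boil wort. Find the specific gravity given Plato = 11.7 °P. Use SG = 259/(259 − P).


SG = 259/(259 − 11.7)

1.0473


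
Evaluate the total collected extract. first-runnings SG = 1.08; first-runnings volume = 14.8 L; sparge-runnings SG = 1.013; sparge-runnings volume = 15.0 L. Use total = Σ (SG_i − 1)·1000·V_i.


first = (1.08 − 1)·1000·14.8 = 1184.0000
sparge = (1.013 − 1)·1000·15.0 = 195.0000
total = 1184.0000 + 195.0000

1379.0000 gravity·L


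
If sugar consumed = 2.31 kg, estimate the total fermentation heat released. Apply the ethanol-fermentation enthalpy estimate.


Q = m_sugar · 590 kJ/kg
Q = 2.31 · 590

1362.9000 kJ


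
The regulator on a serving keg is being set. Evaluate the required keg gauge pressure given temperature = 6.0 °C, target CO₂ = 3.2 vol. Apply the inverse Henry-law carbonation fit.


psi = vols/(0.01821 + 0.09011·e^(−0.04·T)) − 14.695
psi = 3.2/(0.01821 + 0.09011·e^(−0.04·6.0)) − 14.695

21.2225 psi


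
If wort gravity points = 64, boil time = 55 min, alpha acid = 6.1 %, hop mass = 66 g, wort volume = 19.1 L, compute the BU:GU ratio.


U = 1.65·0.000125^(GP/1000)·(1−e^(−0.04t))/4.15;  IBU = (α/100)·m·U·1000/V;  BU:GU = IBU/GP
U = 1.65·0.000125^(64/1000)·(1−e^(−0.04·55))/4.15 = 0.1989
IBU = (6.1/100)·66·0.1989·1000/19.1 = 41.9253
BU:GU = 41.9253/64

0.6551


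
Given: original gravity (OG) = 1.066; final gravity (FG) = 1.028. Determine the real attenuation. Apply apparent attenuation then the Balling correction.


AA = (OG−FG)/(OG−1)·100;  RA = AA·0.8192
AA = (1.066 − 1.028)/(1.066 − 1)·100 = 57.5758
RA = 57.5758·0.8192

47.1661 %


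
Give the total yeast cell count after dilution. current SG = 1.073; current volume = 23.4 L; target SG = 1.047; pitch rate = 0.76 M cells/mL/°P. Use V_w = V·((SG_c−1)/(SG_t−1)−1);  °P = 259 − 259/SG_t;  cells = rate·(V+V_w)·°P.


V_w = 23.4·((1.073−1)/(1.047−1)−1) = 12.9447
V_final = 23.4 + 12.9447 = 36.3447
°P = 259 − 259/1.047 = 11.6266
cells = 0.76·36.3447·11.6266

321.1481 billion cells


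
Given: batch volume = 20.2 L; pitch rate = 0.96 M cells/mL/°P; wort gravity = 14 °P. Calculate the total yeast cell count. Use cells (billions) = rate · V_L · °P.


cells = 0.96 · 20.2 · 14

271.4880 billion cells


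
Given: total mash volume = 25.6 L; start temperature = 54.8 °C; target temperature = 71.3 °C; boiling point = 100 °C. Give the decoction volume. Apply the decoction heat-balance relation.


V_dec = V_total·(T_target − T_start)/(T_boil − T_start)
V_dec = 25.6·(71.3 − 54.8)/(100 − 54.8)

9.3451 L


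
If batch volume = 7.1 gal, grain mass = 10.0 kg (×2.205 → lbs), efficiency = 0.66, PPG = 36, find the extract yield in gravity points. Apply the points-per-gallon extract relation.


points = lbs × PPG × eff / vol
lbs = 10.0 × 2.205 = 22.0500
points = 22.0500 × 36 × 0.66 / 7.1

73.7899 points


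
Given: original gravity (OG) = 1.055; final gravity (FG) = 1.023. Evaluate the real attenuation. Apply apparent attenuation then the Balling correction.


AA = (OG−FG)/(OG−1)·100;  RA = AA·0.8192
AA = (1.055 − 1.023)/(1.055 − 1)·100 = 58.1818
RA = 58.1818·0.8192

47.6625 %


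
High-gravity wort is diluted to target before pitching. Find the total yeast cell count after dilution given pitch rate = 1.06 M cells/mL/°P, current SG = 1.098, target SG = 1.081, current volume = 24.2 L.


V_w = V·((SG_c−1)/(SG_t−1)−1);  °P = 259 − 259/SG_t;  cells = rate·(V+V_w)·°P
V_w = 24.2·((1.098−1)/(1.081−1)−1) = 5.0790
V_final = 24.2 + 5.0790 = 29.2790
°P = 259 − 259/1.081 = 19.4070
cells = 1.06·29.2790·19.4070

602.3118 billion cells


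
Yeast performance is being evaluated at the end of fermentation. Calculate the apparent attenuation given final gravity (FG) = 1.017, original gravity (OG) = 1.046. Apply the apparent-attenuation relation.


AA = (OG − FG)/(OG − 1) · 100
AA = (1.046 − 1.017)/(1.046 − 1) · 100

63.0435 %


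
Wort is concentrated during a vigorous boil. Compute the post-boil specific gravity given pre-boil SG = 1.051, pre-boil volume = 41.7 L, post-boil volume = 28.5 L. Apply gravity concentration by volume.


SG_post = 1 + (SG_pre − 1)·V_pre/V_post
pts_pre = (1.051 − 1)·1000 = 51.0000
pts_post = 51.0000·41.7/28.5 = 74.6211
SG_post = 1 + 74.6211/1000

1.0746


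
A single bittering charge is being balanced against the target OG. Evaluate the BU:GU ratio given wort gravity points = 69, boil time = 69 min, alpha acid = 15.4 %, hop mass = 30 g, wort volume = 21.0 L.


U = 1.65·0.000125^(GP/1000)·(1−e^(−0.04t))/4.15;  IBU = (α/100)·m·U·1000/V;  BU:GU = IBU/GP
U = 1.65·0.000125^(69/1000)·(1−e^(−0.04·69))/4.15 = 0.2003
IBU = (15.4/100)·30·0.2003·1000/21.0 = 44.0707
BU:GU = 44.0707/69

0.6387


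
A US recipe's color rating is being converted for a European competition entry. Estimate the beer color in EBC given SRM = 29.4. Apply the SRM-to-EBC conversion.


EBC = SRM · 1.97
EBC = 29.4 · 1.97

57.9180 EBC


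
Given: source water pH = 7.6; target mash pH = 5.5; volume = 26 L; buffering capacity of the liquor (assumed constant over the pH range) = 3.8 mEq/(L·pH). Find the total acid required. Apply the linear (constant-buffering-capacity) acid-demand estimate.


acid = buffering capacity · (pH_source − pH_target) · V
acid = 3.8 · (7.6 − 5.5) · 26

207.4800 mEq


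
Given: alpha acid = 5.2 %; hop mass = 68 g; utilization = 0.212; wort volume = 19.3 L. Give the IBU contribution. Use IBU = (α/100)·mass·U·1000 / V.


IBU = (5.2/100)·68·0.212·1000 / 19.3

38.8410 IBU


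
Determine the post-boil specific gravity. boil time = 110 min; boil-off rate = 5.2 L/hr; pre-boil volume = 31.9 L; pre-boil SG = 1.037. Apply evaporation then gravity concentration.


V_post = V_pre − rate·(t/60);  SG_post = 1 + (SG_pre−1)·V_pre/V_post
V_post = 31.9 − 5.2·(110/60) = 22.3667
SG_post = 1 + (1.037 − 1)·31.9/22.3667

1.0528


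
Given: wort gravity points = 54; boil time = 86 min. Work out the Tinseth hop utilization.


U = 1.65·0.000125^(GP/1000) · (1 − e^(−0.04·t))/4.15
bigness = 1.65·0.000125^(54/1000) = 1.0156
boil_factor = (1 − e^(−0.04·86))/4.15 = 0.2332
U = 1.0156 · 0.2332

0.2369


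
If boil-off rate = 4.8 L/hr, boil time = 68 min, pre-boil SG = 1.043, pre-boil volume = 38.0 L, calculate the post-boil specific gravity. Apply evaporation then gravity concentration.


V_post = V_pre − rate·(t/60);  SG_post = 1 + (SG_pre−1)·V_pre/V_post
V_post = 38.0 − 4.8·(68/60) = 32.5600
SG_post = 1 + (1.043 − 1)·38.0/32.5600

1.0502


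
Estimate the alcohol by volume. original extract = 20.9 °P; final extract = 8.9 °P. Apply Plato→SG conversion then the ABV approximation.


SG = 259/(259 − P);  ABV = (OG − FG)·131.25
OG = 259/(259 − 20.9) = 1.0878
FG = 259/(259 − 8.9) = 1.0356
ABV = (1.0878 − 1.0356)·131.25

6.8503 % ABV


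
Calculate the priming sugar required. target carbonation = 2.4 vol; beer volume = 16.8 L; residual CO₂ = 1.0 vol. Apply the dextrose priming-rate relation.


sugar = (target − residual)·4.0·V
sugar = (2.4 − 1.0)·4.0·16.8

94.0800 g


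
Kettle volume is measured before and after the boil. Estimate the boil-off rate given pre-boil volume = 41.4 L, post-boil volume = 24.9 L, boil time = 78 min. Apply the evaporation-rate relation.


rate = (V_pre − V_post) / (t_min/60)
rate = (41.4 − 24.9) / (78/60)

12.6923 L/hr


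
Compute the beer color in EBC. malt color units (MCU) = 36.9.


SRM = 1.4922·MCU^0.6859;  EBC = SRM·1.97
SRM = 1.4922·36.9^0.6859 = 17.7276
EBC = 17.7276·1.97

34.9234 EBC


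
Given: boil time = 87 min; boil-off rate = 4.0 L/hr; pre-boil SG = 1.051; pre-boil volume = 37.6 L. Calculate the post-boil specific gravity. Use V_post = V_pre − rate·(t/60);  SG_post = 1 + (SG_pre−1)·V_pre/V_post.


V_post = 37.6 − 4.0·(87/60) = 31.8000
SG_post = 1 + (1.051 − 1)·37.6/31.8000

1.0603


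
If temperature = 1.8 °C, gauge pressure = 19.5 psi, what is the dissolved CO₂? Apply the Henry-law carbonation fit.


vols = (P + 14.695)·(0.01821 + 0.09011·e^(−0.04·T))
vols = (19.5 + 14.695)·(0.01821 + 0.09011·e^(−0.04·1.8))

3.4899 volumes


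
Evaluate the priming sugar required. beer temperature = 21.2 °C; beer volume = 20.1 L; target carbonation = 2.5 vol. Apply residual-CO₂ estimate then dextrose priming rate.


residual = 14.695·(0.01821 + 0.09011·e^(−0.04·T));  sugar = (target − residual)·4.0·V
residual = 14.695·(0.01821 + 0.09011·e^(−0.04·21.2)) = 0.8347
sugar = (2.5 − 0.8347)·4.0·20.1

133.8903 g


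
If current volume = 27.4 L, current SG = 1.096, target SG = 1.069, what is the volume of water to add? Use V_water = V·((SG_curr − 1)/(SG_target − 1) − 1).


V_water = 27.4·((1.096 − 1)/(1.069 − 1) − 1)

10.7217 L


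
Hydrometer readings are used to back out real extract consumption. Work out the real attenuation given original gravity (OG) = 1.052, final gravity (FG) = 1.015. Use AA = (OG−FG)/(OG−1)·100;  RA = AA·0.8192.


AA = (1.052 − 1.015)/(1.052 − 1)·100 = 71.1538
RA = 71.1538·0.8192

58.2892 %


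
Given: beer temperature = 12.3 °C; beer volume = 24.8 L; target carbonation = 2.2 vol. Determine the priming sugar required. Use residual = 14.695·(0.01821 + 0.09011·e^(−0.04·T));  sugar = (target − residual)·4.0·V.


residual = 14.695·(0.01821 + 0.09011·e^(−0.04·12.3)) = 1.0772
sugar = (2.2 − 1.0772)·4.0·24.8

111.3823 g


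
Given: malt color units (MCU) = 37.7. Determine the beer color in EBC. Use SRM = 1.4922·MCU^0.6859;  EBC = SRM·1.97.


SRM = 1.4922·37.7^0.6859 = 17.9903
EBC = 17.9903·1.97

35.4410 EBC


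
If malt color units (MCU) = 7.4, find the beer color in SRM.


SRM = 1.4922 · MCU^0.6859
SRM = 1.4922 · 7.4^0.6859

5.8889 SRM


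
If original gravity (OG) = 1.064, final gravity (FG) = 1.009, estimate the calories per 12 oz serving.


ABW = (OG−FG)·131.25·0.79/FG;  °P = 259 − 259/SG (for OG→OE and FG→AE);  RE = 0.1808·OE + 0.8192·AE;  Cal = (6.9·ABW + 4·(RE−0.1))·FG·3.55
ABW = (1.064 − 1.009)·131.25·0.79/1.009 = 5.6519
OE = 259 − 259/1.064 = 15.5789 °P
AE = 259 − 259/1.009 = 2.3102 °P
RE = 0.1808·15.5789 + 0.8192·2.3102 = 4.7092 °P
Cal = (6.9·5.6519 + 4·(4.7092−0.1))·1.009·3.55

205.7300 kcal


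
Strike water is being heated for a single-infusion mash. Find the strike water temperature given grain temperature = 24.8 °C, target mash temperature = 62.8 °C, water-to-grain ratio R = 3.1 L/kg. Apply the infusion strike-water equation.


T_strike = (0.41/R)·(T_mash − T_grain) + T_mash
T_strike = (0.41/3.1)·(62.8 − 24.8) + 62.8

67.8258 °C


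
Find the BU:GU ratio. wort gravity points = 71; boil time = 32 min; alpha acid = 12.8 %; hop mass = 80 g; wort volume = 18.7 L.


U = 1.65·0.000125^(GP/1000)·(1−e^(−0.04t))/4.15;  IBU = (α/100)·m·U·1000/V;  BU:GU = IBU/GP
U = 1.65·0.000125^(71/1000)·(1−e^(−0.04·32))/4.15 = 0.1516
IBU = (12.8/100)·80·0.1516·1000/18.7 = 83.0404
BU:GU = 83.0404/71

1.1696


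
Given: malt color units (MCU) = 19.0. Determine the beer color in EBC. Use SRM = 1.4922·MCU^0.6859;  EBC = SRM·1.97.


SRM = 1.4922·19.0^0.6859 = 11.2441
EBC = 11.2441·1.97

22.1508 EBC


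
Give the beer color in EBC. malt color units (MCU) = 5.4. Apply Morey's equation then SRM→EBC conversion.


SRM = 1.4922·MCU^0.6859;  EBC = SRM·1.97
SRM = 1.4922·5.4^0.6859 = 4.7443
EBC = 4.7443·1.97

9.3464 EBC
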